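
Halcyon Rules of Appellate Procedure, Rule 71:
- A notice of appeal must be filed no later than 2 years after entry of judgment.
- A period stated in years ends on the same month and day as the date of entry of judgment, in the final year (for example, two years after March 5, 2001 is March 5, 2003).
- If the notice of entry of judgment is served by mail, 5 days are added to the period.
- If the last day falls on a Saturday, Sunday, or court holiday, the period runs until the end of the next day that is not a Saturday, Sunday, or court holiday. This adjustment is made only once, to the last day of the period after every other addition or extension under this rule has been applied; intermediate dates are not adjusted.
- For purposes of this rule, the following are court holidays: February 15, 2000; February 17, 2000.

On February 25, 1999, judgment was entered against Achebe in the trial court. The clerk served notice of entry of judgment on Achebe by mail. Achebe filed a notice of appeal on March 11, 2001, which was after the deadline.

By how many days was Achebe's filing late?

2 years after February 25, 1999 is February 25, 2001.
Service was by mail, adding 5 days: February 25, 2001 + 5 days = March 2, 2001.
March 2, 2001 is a Friday and not a court holiday, so no extension applies.
The deadline is March 2, 2001; from March 2, 2001 to March 11, 2001 is 9 days.

9 days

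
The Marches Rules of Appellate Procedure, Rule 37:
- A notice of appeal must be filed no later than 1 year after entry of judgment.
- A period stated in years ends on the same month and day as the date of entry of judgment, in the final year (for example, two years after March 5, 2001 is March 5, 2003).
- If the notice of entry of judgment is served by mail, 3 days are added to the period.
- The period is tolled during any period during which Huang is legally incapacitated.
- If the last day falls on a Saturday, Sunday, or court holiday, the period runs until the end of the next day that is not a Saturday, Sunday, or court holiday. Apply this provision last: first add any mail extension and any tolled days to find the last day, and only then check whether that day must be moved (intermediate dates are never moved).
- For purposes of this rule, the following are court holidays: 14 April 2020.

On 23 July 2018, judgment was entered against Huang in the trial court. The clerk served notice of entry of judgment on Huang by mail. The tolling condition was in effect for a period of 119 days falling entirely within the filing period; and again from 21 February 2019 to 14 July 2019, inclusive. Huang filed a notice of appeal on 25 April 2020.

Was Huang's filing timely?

No

1 year after 23 July 2018 is July 23, 2019.
Service was by mail, adding 3 days: July 23, 2019 + 3 days = July 26, 2019.
Tolling adds 119 days: July 26, 2019 + 119 days = November 22, 2019.
From February 21, 2019 through July 14, 2019 inclusive is 144 days; tolling adds 144 days: November 22, 2019 + 144 days = April 14, 2020.
April 14, 2020 is a listed holiday. The next qualifying day is April 15, 2020.
The deadline is April 15, 2020; the filing on April 25, 2020 is after that date.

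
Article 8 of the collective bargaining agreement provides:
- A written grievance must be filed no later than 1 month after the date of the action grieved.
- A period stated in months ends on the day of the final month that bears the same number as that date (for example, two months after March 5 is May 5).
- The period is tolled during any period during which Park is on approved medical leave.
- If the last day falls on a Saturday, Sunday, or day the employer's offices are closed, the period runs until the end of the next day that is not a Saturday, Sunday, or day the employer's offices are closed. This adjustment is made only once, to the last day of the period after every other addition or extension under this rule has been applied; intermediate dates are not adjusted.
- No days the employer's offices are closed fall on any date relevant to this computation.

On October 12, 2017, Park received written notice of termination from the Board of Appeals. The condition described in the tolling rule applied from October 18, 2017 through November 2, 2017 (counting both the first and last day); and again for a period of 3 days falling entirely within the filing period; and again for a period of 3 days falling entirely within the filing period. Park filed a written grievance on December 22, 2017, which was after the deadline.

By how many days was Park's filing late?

18 days

1 month after October 12, 2017 is November 12, 2017.
From October 18, 2017 through November 2, 2017 inclusive is 16 days; tolling adds 16 days: November 12, 2017 + 16 days = November 28, 2017.
Tolling adds 3 days: November 28, 2017 + 3 days = December 1, 2017.
Tolling adds 3 days: December 1, 2017 + 3 days = December 4, 2017.
December 4, 2017 is a Monday and not a day the employer's offices are closed, so no extension applies.
The deadline is December 4, 2017; from December 4, 2017 to December 22, 2017 is 18 days.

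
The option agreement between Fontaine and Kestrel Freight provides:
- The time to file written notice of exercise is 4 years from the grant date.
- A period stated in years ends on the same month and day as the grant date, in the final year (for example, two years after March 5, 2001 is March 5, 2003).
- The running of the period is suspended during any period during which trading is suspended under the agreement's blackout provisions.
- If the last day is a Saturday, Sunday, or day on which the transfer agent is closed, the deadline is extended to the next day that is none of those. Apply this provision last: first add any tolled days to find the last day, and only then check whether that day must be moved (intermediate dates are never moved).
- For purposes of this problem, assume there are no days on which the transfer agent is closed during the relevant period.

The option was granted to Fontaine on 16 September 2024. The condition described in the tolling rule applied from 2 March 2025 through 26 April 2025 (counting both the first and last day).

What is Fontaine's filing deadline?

4 years after 16 September 2024 is September 16, 2028.
From March 2, 2025 through April 26, 2025 inclusive is 56 days; tolling adds 56 days: September 16, 2028 + 56 days = November 11, 2028.
November 11, 2028 is Saturday; November 12, 2028 is Sunday. The next qualifying day is November 13, 2028.

November 13, 2028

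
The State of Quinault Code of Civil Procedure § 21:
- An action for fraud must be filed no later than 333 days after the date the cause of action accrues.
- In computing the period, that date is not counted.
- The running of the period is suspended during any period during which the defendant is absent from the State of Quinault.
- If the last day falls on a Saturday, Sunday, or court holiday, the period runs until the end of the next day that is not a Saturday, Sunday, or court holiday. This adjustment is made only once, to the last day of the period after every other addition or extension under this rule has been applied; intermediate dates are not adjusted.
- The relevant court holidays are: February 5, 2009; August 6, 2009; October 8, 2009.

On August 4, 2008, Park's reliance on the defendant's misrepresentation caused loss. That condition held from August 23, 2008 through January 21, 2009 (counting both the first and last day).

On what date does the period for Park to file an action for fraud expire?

December 2, 2009

333 days after August 4, 2008 is July 3, 2009.
From August 23, 2008 through January 21, 2009 inclusive is 152 days; tolling adds 152 days: July 3, 2009 + 152 days = December 2, 2009.
December 2, 2009 is a Wednesday and not a court holiday, so no extension applies.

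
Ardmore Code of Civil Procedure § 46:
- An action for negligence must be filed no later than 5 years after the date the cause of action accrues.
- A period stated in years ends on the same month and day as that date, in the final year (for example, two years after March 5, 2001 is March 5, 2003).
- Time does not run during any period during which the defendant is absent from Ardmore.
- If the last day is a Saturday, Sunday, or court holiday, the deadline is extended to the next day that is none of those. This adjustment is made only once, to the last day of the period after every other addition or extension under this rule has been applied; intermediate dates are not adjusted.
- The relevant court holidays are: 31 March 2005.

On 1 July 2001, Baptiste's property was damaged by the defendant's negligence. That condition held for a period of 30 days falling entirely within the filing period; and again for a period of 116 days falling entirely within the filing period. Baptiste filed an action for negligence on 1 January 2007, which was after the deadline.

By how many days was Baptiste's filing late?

38 days

5 years after 1 July 2001 is July 1, 2006.
Tolling adds 30 days: July 1, 2006 + 30 days = July 31, 2006.
Tolling adds 116 days: July 31, 2006 + 116 days = November 24, 2006.
November 24, 2006 is a Friday and not a court holiday, so no extension applies.
The deadline is November 24, 2006; from November 24, 2006 to January 1, 2007 is 38 days.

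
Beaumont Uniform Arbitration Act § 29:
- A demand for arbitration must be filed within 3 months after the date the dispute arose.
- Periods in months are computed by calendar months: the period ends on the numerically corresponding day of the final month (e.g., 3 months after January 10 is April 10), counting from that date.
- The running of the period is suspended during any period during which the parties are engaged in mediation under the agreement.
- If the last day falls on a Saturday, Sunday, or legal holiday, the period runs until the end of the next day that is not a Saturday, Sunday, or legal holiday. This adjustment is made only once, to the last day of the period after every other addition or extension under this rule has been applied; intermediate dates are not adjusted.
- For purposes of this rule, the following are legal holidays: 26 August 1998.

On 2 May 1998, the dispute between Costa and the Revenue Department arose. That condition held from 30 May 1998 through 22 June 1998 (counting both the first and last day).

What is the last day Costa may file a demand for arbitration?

August 27, 1998

3 months after 2 May 1998 is August 2, 1998.
From May 30, 1998 through June 22, 1998 inclusive is 24 days; tolling adds 24 days: August 2, 1998 + 24 days = August 26, 1998.
August 26, 1998 is a listed holiday. The next qualifying day is August 27, 1998.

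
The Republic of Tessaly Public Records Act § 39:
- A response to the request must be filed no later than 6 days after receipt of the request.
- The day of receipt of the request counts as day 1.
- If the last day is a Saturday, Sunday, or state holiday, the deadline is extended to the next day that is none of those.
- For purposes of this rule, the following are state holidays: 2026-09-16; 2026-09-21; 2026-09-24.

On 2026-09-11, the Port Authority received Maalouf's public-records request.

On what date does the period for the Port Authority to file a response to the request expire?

September 17, 2026

Counting 2026-09-11 as day 1, day 6 is September 16, 2026.
September 16, 2026 is a listed holiday. The next qualifying day is September 17, 2026.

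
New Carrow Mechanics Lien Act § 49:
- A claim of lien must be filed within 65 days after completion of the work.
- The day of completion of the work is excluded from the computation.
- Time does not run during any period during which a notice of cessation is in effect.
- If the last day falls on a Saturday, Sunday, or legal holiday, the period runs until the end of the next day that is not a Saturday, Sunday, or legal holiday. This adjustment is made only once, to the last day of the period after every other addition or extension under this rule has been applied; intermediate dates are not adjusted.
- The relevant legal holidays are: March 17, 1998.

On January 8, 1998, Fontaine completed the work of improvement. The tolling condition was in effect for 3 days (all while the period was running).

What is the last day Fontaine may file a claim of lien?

65 days after January 8, 1998 is March 14, 1998.
Tolling adds 3 days: March 14, 1998 + 3 days = March 17, 1998.
March 17, 1998 is a listed holiday. The next qualifying day is March 18, 1998.

March 18, 1998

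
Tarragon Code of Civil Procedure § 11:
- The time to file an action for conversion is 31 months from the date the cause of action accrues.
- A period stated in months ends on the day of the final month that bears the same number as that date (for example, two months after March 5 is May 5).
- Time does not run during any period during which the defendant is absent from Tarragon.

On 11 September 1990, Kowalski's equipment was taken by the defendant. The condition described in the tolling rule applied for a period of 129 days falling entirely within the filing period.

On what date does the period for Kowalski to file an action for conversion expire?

August 18, 1993

31 months after 11 September 1990 is April 11, 1993.
Tolling adds 129 days: April 11, 1993 + 129 days = August 18, 1993.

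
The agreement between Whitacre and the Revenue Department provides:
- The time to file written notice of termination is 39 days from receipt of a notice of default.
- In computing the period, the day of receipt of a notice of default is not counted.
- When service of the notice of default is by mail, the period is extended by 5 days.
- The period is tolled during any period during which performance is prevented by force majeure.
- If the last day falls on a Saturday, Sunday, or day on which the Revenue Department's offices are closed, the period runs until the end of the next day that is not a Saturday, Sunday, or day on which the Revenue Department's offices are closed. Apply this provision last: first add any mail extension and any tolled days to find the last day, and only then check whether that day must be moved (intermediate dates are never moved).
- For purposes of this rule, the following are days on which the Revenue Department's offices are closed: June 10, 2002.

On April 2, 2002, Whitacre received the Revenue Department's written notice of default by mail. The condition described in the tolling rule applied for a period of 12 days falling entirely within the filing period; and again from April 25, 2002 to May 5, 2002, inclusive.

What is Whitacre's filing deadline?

39 days after April 2, 2002 is May 11, 2002.
Service was by mail, adding 5 days: May 11, 2002 + 5 days = May 16, 2002.
Tolling adds 12 days: May 16, 2002 + 12 days = May 28, 2002.
From April 25, 2002 through May 5, 2002 inclusive is 11 days; tolling adds 11 days: May 28, 2002 + 11 days = June 8, 2002.
June 8, 2002 is Saturday; June 9, 2002 is Sunday; June 10, 2002 is a listed holiday. The next qualifying day is June 11, 2002.

June 11, 2002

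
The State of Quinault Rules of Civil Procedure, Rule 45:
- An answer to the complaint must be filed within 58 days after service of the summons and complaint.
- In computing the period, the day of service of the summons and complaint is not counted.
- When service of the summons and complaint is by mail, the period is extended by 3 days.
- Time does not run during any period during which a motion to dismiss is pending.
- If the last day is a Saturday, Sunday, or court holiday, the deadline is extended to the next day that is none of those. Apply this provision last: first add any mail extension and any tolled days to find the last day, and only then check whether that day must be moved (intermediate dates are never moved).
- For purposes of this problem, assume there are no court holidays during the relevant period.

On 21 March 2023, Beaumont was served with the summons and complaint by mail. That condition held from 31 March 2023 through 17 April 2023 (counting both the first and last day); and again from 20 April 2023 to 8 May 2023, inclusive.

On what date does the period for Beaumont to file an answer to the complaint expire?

June 27, 2023

58 days after 21 March 2023 is May 18, 2023.
Service was by mail, adding 3 days: May 18, 2023 + 3 days = May 21, 2023.
From March 31, 2023 through April 17, 2023 inclusive is 18 days; tolling adds 18 days: May 21, 2023 + 18 days = June 8, 2023.
From April 20, 2023 through May 8, 2023 inclusive is 19 days; tolling adds 19 days: June 8, 2023 + 19 days = June 27, 2023.
June 27, 2023 is a Tuesday and not a court holiday, so no extension applies.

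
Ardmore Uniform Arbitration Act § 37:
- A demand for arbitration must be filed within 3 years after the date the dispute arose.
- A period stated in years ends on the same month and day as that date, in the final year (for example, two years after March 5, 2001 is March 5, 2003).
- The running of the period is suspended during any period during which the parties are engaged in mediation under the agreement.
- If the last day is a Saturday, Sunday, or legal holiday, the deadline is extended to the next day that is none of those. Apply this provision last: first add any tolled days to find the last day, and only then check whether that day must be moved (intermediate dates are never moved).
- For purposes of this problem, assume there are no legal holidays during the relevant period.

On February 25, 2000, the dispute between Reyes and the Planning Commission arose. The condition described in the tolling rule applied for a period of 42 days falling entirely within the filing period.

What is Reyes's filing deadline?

3 years after February 25, 2000 is February 25, 2003.
Tolling adds 42 days: February 25, 2003 + 42 days = April 8, 2003.
April 8, 2003 is a Tuesday and not a legal holiday, so no extension applies.

April 8, 2003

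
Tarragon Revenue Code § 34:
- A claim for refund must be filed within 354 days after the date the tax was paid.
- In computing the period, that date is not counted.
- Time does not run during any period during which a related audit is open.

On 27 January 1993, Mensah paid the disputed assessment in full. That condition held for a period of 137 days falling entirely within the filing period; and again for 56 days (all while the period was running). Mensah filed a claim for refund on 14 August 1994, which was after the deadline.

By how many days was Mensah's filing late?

354 days after 27 January 1993 is January 16, 1994.
Tolling adds 137 days: January 16, 1994 + 137 days = June 2, 1994.
Tolling adds 56 days: June 2, 1994 + 56 days = July 28, 1994.
The deadline is July 28, 1994; from July 28, 1994 to August 14, 1994 is 17 days.

17 days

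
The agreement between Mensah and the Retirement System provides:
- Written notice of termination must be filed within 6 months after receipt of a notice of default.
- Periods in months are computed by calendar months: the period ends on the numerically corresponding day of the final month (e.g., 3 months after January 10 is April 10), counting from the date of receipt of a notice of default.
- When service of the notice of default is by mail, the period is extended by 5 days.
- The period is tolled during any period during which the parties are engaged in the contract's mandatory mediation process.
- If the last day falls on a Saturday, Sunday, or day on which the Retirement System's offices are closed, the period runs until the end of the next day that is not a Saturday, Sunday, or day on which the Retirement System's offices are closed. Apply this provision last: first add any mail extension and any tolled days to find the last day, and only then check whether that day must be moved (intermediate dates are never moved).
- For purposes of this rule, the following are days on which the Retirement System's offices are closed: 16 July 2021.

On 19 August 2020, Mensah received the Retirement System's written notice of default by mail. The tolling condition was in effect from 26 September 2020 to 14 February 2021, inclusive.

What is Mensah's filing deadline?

6 months after 19 August 2020 is February 19, 2021.
Service was by mail, adding 5 days: February 19, 2021 + 5 days = February 24, 2021.
From September 26, 2020 through February 14, 2021 inclusive is 142 days; tolling adds 142 days: February 24, 2021 + 142 days = July 16, 2021.
July 16, 2021 is a listed holiday; July 17, 2021 is Saturday; July 18, 2021 is Sunday. The next qualifying day is July 19, 2021.

July 19, 2021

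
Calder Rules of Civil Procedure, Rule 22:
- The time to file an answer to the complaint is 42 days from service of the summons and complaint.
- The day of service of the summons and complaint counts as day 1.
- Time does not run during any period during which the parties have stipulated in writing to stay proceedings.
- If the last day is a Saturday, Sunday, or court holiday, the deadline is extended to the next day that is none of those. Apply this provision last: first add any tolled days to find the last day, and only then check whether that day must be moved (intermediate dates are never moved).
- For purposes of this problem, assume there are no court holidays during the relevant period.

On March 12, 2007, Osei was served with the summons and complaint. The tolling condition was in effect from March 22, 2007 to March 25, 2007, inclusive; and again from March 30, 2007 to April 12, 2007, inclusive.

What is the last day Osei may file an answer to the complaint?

Counting March 12, 2007 as day 1, day 42 is April 22, 2007.
From March 22, 2007 through March 25, 2007 inclusive is 4 days; tolling adds 4 days: April 22, 2007 + 4 days = April 26, 2007.
From March 30, 2007 through April 12, 2007 inclusive is 14 days; tolling adds 14 days: April 26, 2007 + 14 days = May 10, 2007.
May 10, 2007 is a Thursday and not a court holiday, so no extension applies.

May 10, 2007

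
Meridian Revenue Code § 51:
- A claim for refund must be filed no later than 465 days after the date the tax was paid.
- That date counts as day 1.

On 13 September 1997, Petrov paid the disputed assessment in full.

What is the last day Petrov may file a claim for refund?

December 21, 1998

Counting 13 September 1997 as day 1, day 465 is December 21, 1998.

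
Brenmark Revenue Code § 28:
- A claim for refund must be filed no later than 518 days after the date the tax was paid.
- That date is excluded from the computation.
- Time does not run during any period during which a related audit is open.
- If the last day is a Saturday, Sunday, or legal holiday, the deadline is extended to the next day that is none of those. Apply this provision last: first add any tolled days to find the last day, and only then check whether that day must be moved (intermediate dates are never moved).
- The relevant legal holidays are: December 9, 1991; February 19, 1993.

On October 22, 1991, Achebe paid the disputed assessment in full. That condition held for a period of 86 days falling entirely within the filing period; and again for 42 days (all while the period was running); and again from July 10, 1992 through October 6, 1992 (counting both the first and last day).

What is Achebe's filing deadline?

518 days after October 22, 1991 is March 23, 1993.
Tolling adds 86 days: March 23, 1993 + 86 days = June 17, 1993.
Tolling adds 42 days: June 17, 1993 + 42 days = July 29, 1993.
From July 10, 1992 through October 6, 1992 inclusive is 89 days; tolling adds 89 days: July 29, 1993 + 89 days = October 26, 1993.
October 26, 1993 is a Tuesday and not a legal holiday, so no extension applies.

October 26, 1993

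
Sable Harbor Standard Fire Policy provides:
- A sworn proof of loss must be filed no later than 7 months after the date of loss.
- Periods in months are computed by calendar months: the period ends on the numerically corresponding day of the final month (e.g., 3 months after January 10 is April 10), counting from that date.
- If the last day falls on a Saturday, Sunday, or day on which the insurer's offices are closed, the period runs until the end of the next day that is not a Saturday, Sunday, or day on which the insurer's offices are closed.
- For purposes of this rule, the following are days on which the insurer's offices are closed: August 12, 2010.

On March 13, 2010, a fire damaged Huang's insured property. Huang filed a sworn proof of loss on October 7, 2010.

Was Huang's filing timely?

7 months after March 13, 2010 is October 13, 2010.
October 13, 2010 is a Wednesday and not a day on which the insurer's offices are closed, so no extension applies.
The deadline is October 13, 2010; the filing on October 7, 2010 is on or before that date.

Yes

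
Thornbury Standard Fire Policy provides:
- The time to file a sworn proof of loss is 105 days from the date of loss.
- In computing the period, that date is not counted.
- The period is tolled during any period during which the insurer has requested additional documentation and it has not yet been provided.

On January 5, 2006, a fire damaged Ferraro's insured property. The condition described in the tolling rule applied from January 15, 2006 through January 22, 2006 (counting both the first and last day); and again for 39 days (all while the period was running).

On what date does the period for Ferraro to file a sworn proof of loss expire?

105 days after January 5, 2006 is April 20, 2006.
From January 15, 2006 through January 22, 2006 inclusive is 8 days; tolling adds 8 days: April 20, 2006 + 8 days = April 28, 2006.
Tolling adds 39 days: April 28, 2006 + 39 days = June 6, 2006.

June 6, 2006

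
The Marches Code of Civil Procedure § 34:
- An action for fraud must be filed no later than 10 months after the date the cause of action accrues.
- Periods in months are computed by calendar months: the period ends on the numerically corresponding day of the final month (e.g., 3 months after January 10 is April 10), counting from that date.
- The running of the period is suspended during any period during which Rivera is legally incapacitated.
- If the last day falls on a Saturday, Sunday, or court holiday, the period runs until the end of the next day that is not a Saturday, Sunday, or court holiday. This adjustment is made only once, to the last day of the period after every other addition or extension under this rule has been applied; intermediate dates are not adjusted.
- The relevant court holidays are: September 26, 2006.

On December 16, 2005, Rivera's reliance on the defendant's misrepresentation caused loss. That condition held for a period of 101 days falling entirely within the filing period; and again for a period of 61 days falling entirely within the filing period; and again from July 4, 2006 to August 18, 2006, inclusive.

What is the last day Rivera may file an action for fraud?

10 months after December 16, 2005 is October 16, 2006.
Tolling adds 101 days: October 16, 2006 + 101 days = January 25, 2007.
Tolling adds 61 days: January 25, 2007 + 61 days = March 27, 2007.
From July 4, 2006 through August 18, 2006 inclusive is 46 days; tolling adds 46 days: March 27, 2007 + 46 days = May 12, 2007.
May 12, 2007 is Saturday; May 13, 2007 is Sunday. The next qualifying day is May 14, 2007.

May 14, 2007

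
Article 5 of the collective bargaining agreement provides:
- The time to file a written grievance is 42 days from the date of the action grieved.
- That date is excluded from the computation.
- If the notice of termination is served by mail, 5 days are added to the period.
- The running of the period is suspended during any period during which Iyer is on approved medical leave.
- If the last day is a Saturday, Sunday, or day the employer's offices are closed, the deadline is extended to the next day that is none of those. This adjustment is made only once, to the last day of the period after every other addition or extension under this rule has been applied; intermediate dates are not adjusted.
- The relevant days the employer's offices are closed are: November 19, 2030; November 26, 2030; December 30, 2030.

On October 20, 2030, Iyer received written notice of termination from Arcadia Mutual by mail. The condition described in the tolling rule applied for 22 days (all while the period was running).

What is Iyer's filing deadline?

42 days after October 20, 2030 is December 1, 2030.
Service was by mail, adding 5 days: December 1, 2030 + 5 days = December 6, 2030.
Tolling adds 22 days: December 6, 2030 + 22 days = December 28, 2030.
December 28, 2030 is Saturday; December 29, 2030 is Sunday; December 30, 2030 is a listed holiday. The next qualifying day is December 31, 2030.

December 31, 2030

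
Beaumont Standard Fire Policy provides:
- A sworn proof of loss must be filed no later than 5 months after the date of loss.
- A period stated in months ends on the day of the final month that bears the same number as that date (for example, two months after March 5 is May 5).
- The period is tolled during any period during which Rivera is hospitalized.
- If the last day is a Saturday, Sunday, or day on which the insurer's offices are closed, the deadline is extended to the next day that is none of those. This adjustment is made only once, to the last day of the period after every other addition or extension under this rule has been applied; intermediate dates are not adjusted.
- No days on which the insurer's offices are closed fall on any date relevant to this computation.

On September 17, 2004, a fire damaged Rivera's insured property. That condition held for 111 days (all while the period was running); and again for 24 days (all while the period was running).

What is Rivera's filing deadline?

5 months after September 17, 2004 is February 17, 2005.
Tolling adds 111 days: February 17, 2005 + 111 days = June 8, 2005.
Tolling adds 24 days: June 8, 2005 + 24 days = July 2, 2005.
July 2, 2005 is Saturday; July 3, 2005 is Sunday. The next qualifying day is July 4, 2005.

July 4, 2005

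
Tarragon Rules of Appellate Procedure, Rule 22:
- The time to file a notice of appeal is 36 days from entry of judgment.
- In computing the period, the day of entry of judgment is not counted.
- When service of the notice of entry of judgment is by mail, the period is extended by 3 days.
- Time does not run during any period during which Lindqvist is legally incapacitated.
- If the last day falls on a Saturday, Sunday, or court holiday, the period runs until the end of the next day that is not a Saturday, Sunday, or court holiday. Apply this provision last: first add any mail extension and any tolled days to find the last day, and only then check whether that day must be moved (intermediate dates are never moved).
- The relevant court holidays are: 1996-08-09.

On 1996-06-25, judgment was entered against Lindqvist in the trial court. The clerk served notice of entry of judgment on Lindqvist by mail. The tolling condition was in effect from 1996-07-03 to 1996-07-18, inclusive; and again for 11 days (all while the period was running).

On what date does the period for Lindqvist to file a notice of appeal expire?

36 days after 1996-06-25 is July 31, 1996.
Service was by mail, adding 3 days: July 31, 1996 + 3 days = August 3, 1996.
From July 3, 1996 through July 18, 1996 inclusive is 16 days; tolling adds 16 days: August 3, 1996 + 16 days = August 19, 1996.
Tolling adds 11 days: August 19, 1996 + 11 days = August 30, 1996.
August 30, 1996 is a Friday and not a court holiday, so no extension applies.

August 30, 1996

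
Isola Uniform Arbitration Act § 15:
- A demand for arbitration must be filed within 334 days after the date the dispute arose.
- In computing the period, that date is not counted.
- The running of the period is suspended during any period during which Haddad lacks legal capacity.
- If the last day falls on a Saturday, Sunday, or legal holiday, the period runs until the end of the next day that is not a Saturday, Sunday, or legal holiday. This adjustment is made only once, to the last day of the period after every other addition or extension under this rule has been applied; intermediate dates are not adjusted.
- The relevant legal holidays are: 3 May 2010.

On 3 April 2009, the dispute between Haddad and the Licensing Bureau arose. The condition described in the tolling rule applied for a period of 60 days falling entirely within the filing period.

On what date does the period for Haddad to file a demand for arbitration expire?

May 4, 2010

334 days after 3 April 2009 is March 3, 2010.
Tolling adds 60 days: March 3, 2010 + 60 days = May 2, 2010.
May 2, 2010 is Sunday; May 3, 2010 is a listed holiday. The next qualifying day is May 4, 2010.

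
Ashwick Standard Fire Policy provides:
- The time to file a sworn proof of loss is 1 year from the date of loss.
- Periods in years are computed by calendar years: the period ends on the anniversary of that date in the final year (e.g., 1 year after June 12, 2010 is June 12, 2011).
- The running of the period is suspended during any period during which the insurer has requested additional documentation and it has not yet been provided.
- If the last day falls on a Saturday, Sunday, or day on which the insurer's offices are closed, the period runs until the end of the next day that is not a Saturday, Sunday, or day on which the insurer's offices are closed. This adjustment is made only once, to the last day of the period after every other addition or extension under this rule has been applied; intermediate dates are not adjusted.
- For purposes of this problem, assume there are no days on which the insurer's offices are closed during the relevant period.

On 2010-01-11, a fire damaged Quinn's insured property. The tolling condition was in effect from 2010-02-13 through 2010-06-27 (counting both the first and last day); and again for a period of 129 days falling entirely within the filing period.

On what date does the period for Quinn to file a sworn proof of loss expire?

1 year after 2010-01-11 is January 11, 2011.
From February 13, 2010 through June 27, 2010 inclusive is 135 days; tolling adds 135 days: January 11, 2011 + 135 days = May 26, 2011.
Tolling adds 129 days: May 26, 2011 + 129 days = October 2, 2011.
October 2, 2011 is Sunday. The next qualifying day is October 3, 2011.

October 3, 2011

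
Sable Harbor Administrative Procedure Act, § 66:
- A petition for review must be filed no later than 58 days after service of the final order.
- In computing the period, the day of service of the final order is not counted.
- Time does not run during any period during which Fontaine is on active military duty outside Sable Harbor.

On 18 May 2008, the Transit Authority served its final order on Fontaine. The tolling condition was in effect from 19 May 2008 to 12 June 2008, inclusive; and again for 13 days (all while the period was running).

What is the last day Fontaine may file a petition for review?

August 22, 2008

58 days after 18 May 2008 is July 15, 2008.
From May 19, 2008 through June 12, 2008 inclusive is 25 days; tolling adds 25 days: July 15, 2008 + 25 days = August 9, 2008.
Tolling adds 13 days: August 9, 2008 + 13 days = August 22, 2008.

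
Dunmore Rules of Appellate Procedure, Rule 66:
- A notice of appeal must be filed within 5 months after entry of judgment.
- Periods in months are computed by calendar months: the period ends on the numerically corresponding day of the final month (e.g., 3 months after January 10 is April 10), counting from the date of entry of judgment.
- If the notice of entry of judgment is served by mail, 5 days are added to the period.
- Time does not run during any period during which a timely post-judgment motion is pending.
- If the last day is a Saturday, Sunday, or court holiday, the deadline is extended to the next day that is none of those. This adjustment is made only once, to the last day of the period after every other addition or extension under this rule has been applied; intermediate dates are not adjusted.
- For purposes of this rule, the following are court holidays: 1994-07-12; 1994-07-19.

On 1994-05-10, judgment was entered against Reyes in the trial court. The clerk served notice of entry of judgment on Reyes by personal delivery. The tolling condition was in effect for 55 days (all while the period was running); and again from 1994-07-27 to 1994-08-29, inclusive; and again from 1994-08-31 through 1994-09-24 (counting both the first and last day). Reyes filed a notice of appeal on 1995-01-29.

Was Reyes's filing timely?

5 months after 1994-05-10 is October 10, 1994.
Service was not by mail, so no mail extension applies.
Tolling adds 55 days: October 10, 1994 + 55 days = December 4, 1994.
From July 27, 1994 through August 29, 1994 inclusive is 34 days; tolling adds 34 days: December 4, 1994 + 34 days = January 7, 1995.
From August 31, 1994 through September 24, 1994 inclusive is 25 days; tolling adds 25 days: January 7, 1995 + 25 days = February 1, 1995.
February 1, 1995 is a Wednesday and not a court holiday, so no extension applies.
The deadline is February 1, 1995; the filing on January 29, 1995 is on or before that date.

Yes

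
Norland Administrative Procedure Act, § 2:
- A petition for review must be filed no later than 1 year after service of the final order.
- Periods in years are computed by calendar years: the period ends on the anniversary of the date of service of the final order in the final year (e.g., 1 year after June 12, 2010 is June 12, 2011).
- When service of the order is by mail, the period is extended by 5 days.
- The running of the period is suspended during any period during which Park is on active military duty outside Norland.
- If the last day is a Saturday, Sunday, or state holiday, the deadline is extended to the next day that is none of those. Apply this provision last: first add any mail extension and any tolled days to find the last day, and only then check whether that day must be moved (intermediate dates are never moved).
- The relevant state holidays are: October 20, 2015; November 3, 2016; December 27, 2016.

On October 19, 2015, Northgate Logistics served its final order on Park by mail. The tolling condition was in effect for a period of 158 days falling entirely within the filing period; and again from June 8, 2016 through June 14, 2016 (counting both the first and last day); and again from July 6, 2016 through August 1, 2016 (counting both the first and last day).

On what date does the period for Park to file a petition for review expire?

1 year after October 19, 2015 is October 19, 2016.
Service was by mail, adding 5 days: October 19, 2016 + 5 days = October 24, 2016.
Tolling adds 158 days: October 24, 2016 + 158 days = March 31, 2017.
From June 8, 2016 through June 14, 2016 inclusive is 7 days; tolling adds 7 days: March 31, 2017 + 7 days = April 7, 2017.
From July 6, 2016 through August 1, 2016 inclusive is 27 days; tolling adds 27 days: April 7, 2017 + 27 days = May 4, 2017.
May 4, 2017 is a Thursday and not a state holiday, so no extension applies.

May 4, 2017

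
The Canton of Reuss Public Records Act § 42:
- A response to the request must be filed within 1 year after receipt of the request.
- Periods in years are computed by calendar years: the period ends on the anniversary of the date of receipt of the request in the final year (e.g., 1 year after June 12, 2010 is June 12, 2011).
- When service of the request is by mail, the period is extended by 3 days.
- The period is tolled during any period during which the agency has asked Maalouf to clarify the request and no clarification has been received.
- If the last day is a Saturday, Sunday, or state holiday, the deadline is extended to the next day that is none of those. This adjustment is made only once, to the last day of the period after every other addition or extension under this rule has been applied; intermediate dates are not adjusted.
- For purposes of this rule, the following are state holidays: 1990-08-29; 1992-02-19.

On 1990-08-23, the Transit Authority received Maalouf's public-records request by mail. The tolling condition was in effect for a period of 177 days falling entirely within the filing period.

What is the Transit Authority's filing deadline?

1 year after 1990-08-23 is August 23, 1991.
Service was by mail, adding 3 days: August 23, 1991 + 3 days = August 26, 1991.
Tolling adds 177 days: August 26, 1991 + 177 days = February 19, 1992.
February 19, 1992 is a listed holiday. The next qualifying day is February 20, 1992.

February 20, 1992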